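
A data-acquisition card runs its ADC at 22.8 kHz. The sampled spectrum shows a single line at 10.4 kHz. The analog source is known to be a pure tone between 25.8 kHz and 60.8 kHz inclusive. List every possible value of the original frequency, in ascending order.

Frequencies that alias to 10.4 kHz are k·fs ± 10.4 kHz for integer k ≥ 0.
k=0: 10.4 kHz.
k=1: 12.4 kHz, 33.2 kHz.
k=2: 35.2 kHz, 56 kHz.
k=3: 58 kHz, 78.8 kHz.
k=4: 80.8 kHz, 101.6 kHz.
Within [25.8 kHz, 60.8 kHz]: 33.2 kHz, 35.2 kHz, 56 kHz, 58 kHz.

33.2 kHz, 35.2 kHz, 56 kHz, 58 kHz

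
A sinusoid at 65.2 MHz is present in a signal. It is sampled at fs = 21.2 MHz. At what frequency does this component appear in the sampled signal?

65.2 MHz mod fs = 1.6 MHz.
1.6 MHz ≤ fs/2 = 10.6 MHz, appears at 1.6 MHz.

1.6 MHz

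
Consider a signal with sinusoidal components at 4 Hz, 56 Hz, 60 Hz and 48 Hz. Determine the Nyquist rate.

Highest-frequency component: 60 Hz.
Nyquist rate = 2 × 60 Hz = 120 Hz.

120 Hz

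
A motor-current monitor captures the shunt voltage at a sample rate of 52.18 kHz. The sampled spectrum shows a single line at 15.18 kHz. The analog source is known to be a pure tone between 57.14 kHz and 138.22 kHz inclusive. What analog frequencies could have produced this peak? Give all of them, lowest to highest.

Frequencies that alias to 15.18 kHz are k·fs ± 15.18 kHz for integer k ≥ 0.
k=0: 15.18 kHz.
k=1: 37 kHz, 67.36 kHz.
k=2: 89.18 kHz, 119.54 kHz.
k=3: 141.36 kHz, 171.72 kHz.
Within [57.14 kHz, 138.22 kHz]: 67.36 kHz, 89.18 kHz, 119.54 kHz.

67.36 kHz, 89.18 kHz, 119.54 kHz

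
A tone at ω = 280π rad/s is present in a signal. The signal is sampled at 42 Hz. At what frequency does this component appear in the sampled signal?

14 Hz

ω = 280π rad/s → f = ω/(2π) = 140 Hz.
140 Hz mod fs = 14 Hz.
14 Hz ≤ fs/2 = 21 Hz, appears at 14 Hz.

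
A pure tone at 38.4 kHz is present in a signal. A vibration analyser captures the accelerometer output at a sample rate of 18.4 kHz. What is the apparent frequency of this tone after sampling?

38.4 kHz mod fs = 1.6 kHz.
1.6 kHz ≤ fs/2 = 9.2 kHz, appears at 1.6 kHz.

1.6 kHz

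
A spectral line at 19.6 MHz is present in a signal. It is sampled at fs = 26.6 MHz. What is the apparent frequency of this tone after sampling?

7 MHz

19.6 MHz > fs/2 = 13.3 MHz, folds to fs − 19.6 MHz = 7 MHz.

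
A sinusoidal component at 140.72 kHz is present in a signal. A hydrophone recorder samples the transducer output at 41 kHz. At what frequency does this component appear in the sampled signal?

17.72 kHz

140.72 kHz mod fs = 17.72 kHz.
17.72 kHz ≤ fs/2 = 20.5 kHz, appears at 17.72 kHz.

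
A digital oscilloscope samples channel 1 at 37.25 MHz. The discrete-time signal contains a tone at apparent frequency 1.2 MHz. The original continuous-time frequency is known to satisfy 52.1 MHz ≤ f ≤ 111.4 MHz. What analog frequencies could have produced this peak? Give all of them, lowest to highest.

73.3 MHz, 75.7 MHz, 110.55 MHz

Frequencies that alias to 1.2 MHz are k·fs ± 1.2 MHz for integer k ≥ 0.
k=0: 1.2 MHz.
k=1: 36.05 MHz, 38.45 MHz.
k=2: 73.3 MHz, 75.7 MHz.
k=3: 110.55 MHz, 112.95 MHz.
k=4: 147.8 MHz, 150.2 MHz.
Within [52.1 MHz, 111.4 MHz]: 73.3 MHz, 75.7 MHz, 110.55 MHz.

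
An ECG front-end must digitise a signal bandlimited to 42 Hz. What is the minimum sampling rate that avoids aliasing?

Nyquist rate = 2 × 42 Hz = 84 Hz.

84 Hz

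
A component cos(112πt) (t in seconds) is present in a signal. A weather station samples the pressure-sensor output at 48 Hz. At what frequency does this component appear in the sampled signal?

8 Hz

ω = 112π rad/s → f = ω/(2π) = 56 Hz.
56 Hz mod fs = 8 Hz.
8 Hz ≤ fs/2 = 24 Hz, appears at 8 Hz.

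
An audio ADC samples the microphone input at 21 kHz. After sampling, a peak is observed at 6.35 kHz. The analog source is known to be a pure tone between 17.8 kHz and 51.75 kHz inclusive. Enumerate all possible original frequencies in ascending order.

Frequencies that alias to 6.35 kHz are k·fs ± 6.35 kHz for integer k ≥ 0.
k=0: 6.35 kHz.
k=1: 14.65 kHz, 27.35 kHz.
k=2: 35.65 kHz, 48.35 kHz.
k=3: 56.65 kHz, 69.35 kHz.
Within [17.8 kHz, 51.75 kHz]: 27.35 kHz, 35.65 kHz, 48.35 kHz.

27.35 kHz, 35.65 kHz, 48.35 kHz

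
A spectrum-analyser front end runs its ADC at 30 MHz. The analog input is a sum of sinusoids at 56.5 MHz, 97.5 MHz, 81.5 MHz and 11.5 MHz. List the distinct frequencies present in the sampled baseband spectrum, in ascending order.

3.5 MHz, 7.5 MHz, 8.5 MHz, 11.5 MHz

fs/2 = 15 MHz.
56.5 MHz mod fs = 26.5 MHz.
26.5 MHz > fs/2 = 15 MHz, folds to fs − 26.5 MHz = 3.5 MHz.
97.5 MHz mod fs = 7.5 MHz.
7.5 MHz ≤ fs/2 = 15 MHz, appears at 7.5 MHz.
81.5 MHz mod fs = 21.5 MHz.
21.5 MHz > fs/2 = 15 MHz, folds to fs − 21.5 MHz = 8.5 MHz.
11.5 MHz ≤ fs/2 = 15 MHz, passes unchanged.
Distinct values: {3.5 MHz, 7.5 MHz, 8.5 MHz, 11.5 MHz}.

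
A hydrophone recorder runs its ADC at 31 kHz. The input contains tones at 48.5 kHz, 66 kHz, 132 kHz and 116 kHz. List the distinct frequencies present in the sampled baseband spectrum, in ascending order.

4 kHz, 8 kHz, 13.5 kHz

fs/2 = 15.5 kHz.
48.5 kHz mod fs = 17.5 kHz.
17.5 kHz > fs/2 = 15.5 kHz, folds to fs − 17.5 kHz = 13.5 kHz.
66 kHz mod fs = 4 kHz.
4 kHz ≤ fs/2 = 15.5 kHz, appears at 4 kHz.
132 kHz mod fs = 8 kHz.
8 kHz ≤ fs/2 = 15.5 kHz, appears at 8 kHz.
116 kHz mod fs = 23 kHz.
23 kHz > fs/2 = 15.5 kHz, folds to fs − 23 kHz = 8 kHz.
Distinct values: {4 kHz, 8 kHz, 13.5 kHz}.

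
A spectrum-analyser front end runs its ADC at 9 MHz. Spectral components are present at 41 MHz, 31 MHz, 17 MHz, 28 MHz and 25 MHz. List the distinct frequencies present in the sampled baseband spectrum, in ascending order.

1 MHz, 2 MHz, 4 MHz

fs/2 = 4.5 MHz.
41 MHz mod fs = 5 MHz.
5 MHz > fs/2 = 4.5 MHz, folds to fs − 5 MHz = 4 MHz.
31 MHz mod fs = 4 MHz.
4 MHz ≤ fs/2 = 4.5 MHz, appears at 4 MHz.
17 MHz mod fs = 8 MHz.
8 MHz > fs/2 = 4.5 MHz, folds to fs − 8 MHz = 1 MHz.
28 MHz mod fs = 1 MHz.
1 MHz ≤ fs/2 = 4.5 MHz, appears at 1 MHz.
25 MHz mod fs = 7 MHz.
7 MHz > fs/2 = 4.5 MHz, folds to fs − 7 MHz = 2 MHz.
Distinct values: {1 MHz, 2 MHz, 4 MHz}.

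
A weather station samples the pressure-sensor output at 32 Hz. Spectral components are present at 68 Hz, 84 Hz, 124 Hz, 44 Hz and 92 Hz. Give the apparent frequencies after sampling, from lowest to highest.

4 Hz, 12 Hz

fs/2 = 16 Hz.
68 Hz mod fs = 4 Hz.
4 Hz ≤ fs/2 = 16 Hz, appears at 4 Hz.
84 Hz mod fs = 20 Hz.
20 Hz > fs/2 = 16 Hz, folds to fs − 20 Hz = 12 Hz.
124 Hz mod fs = 28 Hz.
28 Hz > fs/2 = 16 Hz, folds to fs − 28 Hz = 4 Hz.
44 Hz mod fs = 12 Hz.
12 Hz ≤ fs/2 = 16 Hz, appears at 12 Hz.
92 Hz mod fs = 28 Hz.
28 Hz > fs/2 = 16 Hz, folds to fs − 28 Hz = 4 Hz.
Distinct values: {4 Hz, 12 Hz}.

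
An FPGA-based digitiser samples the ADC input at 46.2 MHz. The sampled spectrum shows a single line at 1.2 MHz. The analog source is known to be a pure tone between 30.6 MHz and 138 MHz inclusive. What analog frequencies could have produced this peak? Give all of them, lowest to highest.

45 MHz, 47.4 MHz, 91.2 MHz, 93.6 MHz, 137.4 MHz

Frequencies that alias to 1.2 MHz are k·fs ± 1.2 MHz for integer k ≥ 0.
k=0: 1.2 MHz.
k=1: 45 MHz, 47.4 MHz.
k=2: 91.2 MHz, 93.6 MHz.
k=3: 137.4 MHz, 139.8 MHz.
k=4: 183.6 MHz, 186 MHz.
Within [30.6 MHz, 138 MHz]: 45 MHz, 47.4 MHz, 91.2 MHz, 93.6 MHz, 137.4 MHz.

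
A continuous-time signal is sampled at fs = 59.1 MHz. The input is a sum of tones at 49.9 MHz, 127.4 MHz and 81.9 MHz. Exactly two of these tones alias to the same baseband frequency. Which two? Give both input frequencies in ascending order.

fs/2 = 29.55 MHz.
49.9 MHz > fs/2 = 29.55 MHz, folds to fs − 49.9 MHz = 9.2 MHz.
127.4 MHz mod fs = 9.2 MHz.
9.2 MHz ≤ fs/2 = 29.55 MHz, appears at 9.2 MHz.
81.9 MHz mod fs = 22.8 MHz.
22.8 MHz ≤ fs/2 = 29.55 MHz, appears at 22.8 MHz.
49.9 MHz and 127.4 MHz both map to 9.2 MHz.

49.9 MHz, 127.4 MHz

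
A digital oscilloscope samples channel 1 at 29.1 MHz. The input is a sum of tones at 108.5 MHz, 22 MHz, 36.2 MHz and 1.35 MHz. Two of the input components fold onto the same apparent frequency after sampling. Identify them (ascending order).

fs/2 = 14.55 MHz.
108.5 MHz mod fs = 21.2 MHz.
21.2 MHz > fs/2 = 14.55 MHz, folds to fs − 21.2 MHz = 7.9 MHz.
22 MHz > fs/2 = 14.55 MHz, folds to fs − 22 MHz = 7.1 MHz.
36.2 MHz mod fs = 7.1 MHz.
7.1 MHz ≤ fs/2 = 14.55 MHz, appears at 7.1 MHz.
1.35 MHz ≤ fs/2 = 14.55 MHz, passes unchanged.
22 MHz and 36.2 MHz both map to 7.1 MHz.

22 MHz, 36.2 MHz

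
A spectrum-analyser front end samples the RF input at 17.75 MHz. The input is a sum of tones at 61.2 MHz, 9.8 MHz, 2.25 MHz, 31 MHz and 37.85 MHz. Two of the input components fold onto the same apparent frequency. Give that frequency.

fs/2 = 8.875 MHz.
61.2 MHz mod fs = 7.95 MHz.
7.95 MHz ≤ fs/2 = 8.875 MHz, appears at 7.95 MHz.
9.8 MHz > fs/2 = 8.875 MHz, folds to fs − 9.8 MHz = 7.95 MHz.
2.25 MHz ≤ fs/2 = 8.875 MHz, passes unchanged.
31 MHz mod fs = 13.25 MHz.
13.25 MHz > fs/2 = 8.875 MHz, folds to fs − 13.25 MHz = 4.5 MHz.
37.85 MHz mod fs = 2.35 MHz.
2.35 MHz ≤ fs/2 = 8.875 MHz, appears at 2.35 MHz.
9.8 MHz and 61.2 MHz both map to 7.95 MHz.

7.95 MHz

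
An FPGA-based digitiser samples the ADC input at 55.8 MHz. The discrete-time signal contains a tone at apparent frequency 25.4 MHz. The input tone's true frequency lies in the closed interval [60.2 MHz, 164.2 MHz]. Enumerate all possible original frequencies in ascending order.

81.2 MHz, 86.2 MHz, 137 MHz, 142 MHz

Frequencies that alias to 25.4 MHz are k·fs ± 25.4 MHz for integer k ≥ 0.
k=0: 25.4 MHz.
k=1: 30.4 MHz, 81.2 MHz.
k=2: 86.2 MHz, 137 MHz.
k=3: 142 MHz, 192.8 MHz.
k=4: 197.8 MHz, 248.6 MHz.
Within [60.2 MHz, 164.2 MHz]: 81.2 MHz, 86.2 MHz, 137 MHz, 142 MHz.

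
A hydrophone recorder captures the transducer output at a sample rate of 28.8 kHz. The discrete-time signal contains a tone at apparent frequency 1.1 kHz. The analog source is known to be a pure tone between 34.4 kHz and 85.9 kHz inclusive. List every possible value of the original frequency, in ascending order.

56.5 kHz, 58.7 kHz, 85.3 kHz

Frequencies that alias to 1.1 kHz are k·fs ± 1.1 kHz for integer k ≥ 0.
k=0: 1.1 kHz.
k=1: 27.7 kHz, 29.9 kHz.
k=2: 56.5 kHz, 58.7 kHz.
k=3: 85.3 kHz, 87.5 kHz.
k=4: 114.1 kHz, 116.3 kHz.
Within [34.4 kHz, 85.9 kHz]: 56.5 kHz, 58.7 kHz, 85.3 kHz.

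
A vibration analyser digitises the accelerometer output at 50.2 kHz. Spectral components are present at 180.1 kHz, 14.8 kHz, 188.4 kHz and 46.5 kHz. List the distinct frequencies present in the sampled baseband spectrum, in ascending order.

fs/2 = 25.1 kHz.
180.1 kHz mod fs = 29.5 kHz.
29.5 kHz > fs/2 = 25.1 kHz, folds to fs − 29.5 kHz = 20.7 kHz.
14.8 kHz ≤ fs/2 = 25.1 kHz, passes unchanged.
188.4 kHz mod fs = 37.8 kHz.
37.8 kHz > fs/2 = 25.1 kHz, folds to fs − 37.8 kHz = 12.4 kHz.
46.5 kHz > fs/2 = 25.1 kHz, folds to fs − 46.5 kHz = 3.7 kHz.
Distinct values: {3.7 kHz, 12.4 kHz, 14.8 kHz, 20.7 kHz}.

3.7 kHz, 12.4 kHz, 14.8 kHz, 20.7 kHz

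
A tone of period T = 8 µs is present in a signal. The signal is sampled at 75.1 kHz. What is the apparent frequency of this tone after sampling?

25.2 kHz

T = 8 µs → f = 1/T = 125 kHz.
125 kHz mod fs = 49.9 kHz.
49.9 kHz > fs/2 = 37.55 kHz, folds to fs − 49.9 kHz = 25.2 kHz.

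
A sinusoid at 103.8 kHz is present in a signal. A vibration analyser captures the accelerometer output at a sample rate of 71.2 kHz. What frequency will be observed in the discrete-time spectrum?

32.6 kHz

103.8 kHz mod fs = 32.6 kHz.
32.6 kHz ≤ fs/2 = 35.6 kHz, appears at 32.6 kHz.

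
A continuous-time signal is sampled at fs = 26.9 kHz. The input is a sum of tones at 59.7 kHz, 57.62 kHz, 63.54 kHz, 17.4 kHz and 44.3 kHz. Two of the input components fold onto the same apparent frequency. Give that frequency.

9.5 kHz

fs/2 = 13.45 kHz.
59.7 kHz mod fs = 5.9 kHz.
5.9 kHz ≤ fs/2 = 13.45 kHz, appears at 5.9 kHz.
57.62 kHz mod fs = 3.82 kHz.
3.82 kHz ≤ fs/2 = 13.45 kHz, appears at 3.82 kHz.
63.54 kHz mod fs = 9.74 kHz.
9.74 kHz ≤ fs/2 = 13.45 kHz, appears at 9.74 kHz.
17.4 kHz > fs/2 = 13.45 kHz, folds to fs − 17.4 kHz = 9.5 kHz.
44.3 kHz mod fs = 17.4 kHz.
17.4 kHz > fs/2 = 13.45 kHz, folds to fs − 17.4 kHz = 9.5 kHz.
17.4 kHz and 44.3 kHz both map to 9.5 kHz.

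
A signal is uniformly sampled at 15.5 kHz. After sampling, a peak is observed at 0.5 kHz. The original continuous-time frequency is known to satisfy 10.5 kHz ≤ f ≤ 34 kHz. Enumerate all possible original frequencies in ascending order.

Frequencies that alias to 0.5 kHz are k·fs ± 0.5 kHz for integer k ≥ 0.
k=0: 0.5 kHz.
k=1: 15 kHz, 16 kHz.
k=2: 30.5 kHz, 31.5 kHz.
k=3: 46 kHz, 47 kHz.
Within [10.5 kHz, 34 kHz]: 15 kHz, 16 kHz, 30.5 kHz, 31.5 kHz.

15 kHz, 16 kHz, 30.5 kHz, 31.5 kHz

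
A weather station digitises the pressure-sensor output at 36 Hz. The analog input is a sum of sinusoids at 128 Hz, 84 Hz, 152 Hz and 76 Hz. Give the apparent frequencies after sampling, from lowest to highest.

4 Hz, 8 Hz, 12 Hz, 16 Hz

fs/2 = 18 Hz.
128 Hz mod fs = 20 Hz.
20 Hz > fs/2 = 18 Hz, folds to fs − 20 Hz = 16 Hz.
84 Hz mod fs = 12 Hz.
12 Hz ≤ fs/2 = 18 Hz, appears at 12 Hz.
152 Hz mod fs = 8 Hz.
8 Hz ≤ fs/2 = 18 Hz, appears at 8 Hz.
76 Hz mod fs = 4 Hz.
4 Hz ≤ fs/2 = 18 Hz, appears at 4 Hz.
Distinct values: {4 Hz, 8 Hz, 12 Hz, 16 Hz}.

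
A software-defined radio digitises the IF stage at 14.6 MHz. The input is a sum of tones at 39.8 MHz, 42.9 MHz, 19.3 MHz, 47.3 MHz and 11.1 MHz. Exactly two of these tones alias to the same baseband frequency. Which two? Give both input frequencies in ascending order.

11.1 MHz, 47.3 MHz

fs/2 = 7.3 MHz.
39.8 MHz mod fs = 10.6 MHz.
10.6 MHz > fs/2 = 7.3 MHz, folds to fs − 10.6 MHz = 4 MHz.
42.9 MHz mod fs = 13.7 MHz.
13.7 MHz > fs/2 = 7.3 MHz, folds to fs − 13.7 MHz = 0.9 MHz.
19.3 MHz mod fs = 4.7 MHz.
4.7 MHz ≤ fs/2 = 7.3 MHz, appears at 4.7 MHz.
47.3 MHz mod fs = 3.5 MHz.
3.5 MHz ≤ fs/2 = 7.3 MHz, appears at 3.5 MHz.
11.1 MHz > fs/2 = 7.3 MHz, folds to fs − 11.1 MHz = 3.5 MHz.
11.1 MHz and 47.3 MHz both map to 3.5 MHz.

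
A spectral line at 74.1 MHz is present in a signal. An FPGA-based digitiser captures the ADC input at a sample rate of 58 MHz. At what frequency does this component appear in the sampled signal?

16.1 MHz

74.1 MHz mod fs = 16.1 MHz.
16.1 MHz ≤ fs/2 = 29 MHz, appears at 16.1 MHz.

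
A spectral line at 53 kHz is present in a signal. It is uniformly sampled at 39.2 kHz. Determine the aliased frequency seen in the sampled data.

13.8 kHz

53 kHz mod fs = 13.8 kHz.
13.8 kHz ≤ fs/2 = 19.6 kHz, appears at 13.8 kHz.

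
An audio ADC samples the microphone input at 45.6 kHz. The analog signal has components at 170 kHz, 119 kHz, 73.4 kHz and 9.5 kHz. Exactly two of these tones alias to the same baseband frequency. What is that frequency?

17.8 kHz

fs/2 = 22.8 kHz.
170 kHz mod fs = 33.2 kHz.
33.2 kHz > fs/2 = 22.8 kHz, folds to fs − 33.2 kHz = 12.4 kHz.
119 kHz mod fs = 27.8 kHz.
27.8 kHz > fs/2 = 22.8 kHz, folds to fs − 27.8 kHz = 17.8 kHz.
73.4 kHz mod fs = 27.8 kHz.
27.8 kHz > fs/2 = 22.8 kHz, folds to fs − 27.8 kHz = 17.8 kHz.
9.5 kHz ≤ fs/2 = 22.8 kHz, passes unchanged.
73.4 kHz and 119 kHz both map to 17.8 kHz.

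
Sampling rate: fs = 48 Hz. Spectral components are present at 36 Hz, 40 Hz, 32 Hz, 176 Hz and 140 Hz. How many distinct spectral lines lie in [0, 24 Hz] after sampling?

4

fs/2 = 24 Hz.
36 Hz > fs/2 = 24 Hz, folds to fs − 36 Hz = 12 Hz.
40 Hz > fs/2 = 24 Hz, folds to fs − 40 Hz = 8 Hz.
32 Hz > fs/2 = 24 Hz, folds to fs − 32 Hz = 16 Hz.
176 Hz mod fs = 32 Hz.
32 Hz > fs/2 = 24 Hz, folds to fs − 32 Hz = 16 Hz.
140 Hz mod fs = 44 Hz.
44 Hz > fs/2 = 24 Hz, folds to fs − 44 Hz = 4 Hz.
Distinct values: {4 Hz, 8 Hz, 12 Hz, 16 Hz} → 4.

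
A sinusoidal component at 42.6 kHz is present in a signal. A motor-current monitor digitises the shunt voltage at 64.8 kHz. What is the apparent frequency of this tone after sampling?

42.6 kHz > fs/2 = 32.4 kHz, folds to fs − 42.6 kHz = 22.2 kHz.

22.2 kHz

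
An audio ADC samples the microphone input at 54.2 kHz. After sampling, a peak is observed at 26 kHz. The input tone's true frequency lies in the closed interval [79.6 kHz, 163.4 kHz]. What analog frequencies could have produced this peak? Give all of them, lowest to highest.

Frequencies that alias to 26 kHz are k·fs ± 26 kHz for integer k ≥ 0.
k=0: 26 kHz.
k=1: 28.2 kHz, 80.2 kHz.
k=2: 82.4 kHz, 134.4 kHz.
k=3: 136.6 kHz, 188.6 kHz.
k=4: 190.8 kHz, 242.8 kHz.
Within [79.6 kHz, 163.4 kHz]: 80.2 kHz, 82.4 kHz, 134.4 kHz, 136.6 kHz.

80.2 kHz, 82.4 kHz, 134.4 kHz, 136.6 kHz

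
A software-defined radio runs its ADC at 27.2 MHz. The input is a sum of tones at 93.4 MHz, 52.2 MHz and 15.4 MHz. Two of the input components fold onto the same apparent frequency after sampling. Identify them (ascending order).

15.4 MHz, 93.4 MHz

fs/2 = 13.6 MHz.
93.4 MHz mod fs = 11.8 MHz.
11.8 MHz ≤ fs/2 = 13.6 MHz, appears at 11.8 MHz.
52.2 MHz mod fs = 25 MHz.
25 MHz > fs/2 = 13.6 MHz, folds to fs − 25 MHz = 2.2 MHz.
15.4 MHz > fs/2 = 13.6 MHz, folds to fs − 15.4 MHz = 11.8 MHz.
15.4 MHz and 93.4 MHz both map to 11.8 MHz.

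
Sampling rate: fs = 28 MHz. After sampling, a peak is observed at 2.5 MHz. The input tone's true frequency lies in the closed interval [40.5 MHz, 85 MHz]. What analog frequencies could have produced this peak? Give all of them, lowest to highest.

Frequencies that alias to 2.5 MHz are k·fs ± 2.5 MHz for integer k ≥ 0.
k=0: 2.5 MHz.
k=1: 25.5 MHz, 30.5 MHz.
k=2: 53.5 MHz, 58.5 MHz.
k=3: 81.5 MHz, 86.5 MHz.
k=4: 109.5 MHz, 114.5 MHz.
Within [40.5 MHz, 85 MHz]: 53.5 MHz, 58.5 MHz, 81.5 MHz.

53.5 MHz, 58.5 MHz, 81.5 MHz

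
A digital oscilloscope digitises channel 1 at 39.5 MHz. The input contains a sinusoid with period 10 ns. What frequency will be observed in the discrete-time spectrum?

18.5 MHz

T = 10 ns → f = 1/T = 100 MHz.
100 MHz mod fs = 21 MHz.
21 MHz > fs/2 = 19.75 MHz, folds to fs − 21 MHz = 18.5 MHz.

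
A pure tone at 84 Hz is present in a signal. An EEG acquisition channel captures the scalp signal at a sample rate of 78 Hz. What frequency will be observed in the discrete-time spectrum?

84 Hz mod fs = 6 Hz.
6 Hz ≤ fs/2 = 39 Hz, appears at 6 Hz.

6 Hz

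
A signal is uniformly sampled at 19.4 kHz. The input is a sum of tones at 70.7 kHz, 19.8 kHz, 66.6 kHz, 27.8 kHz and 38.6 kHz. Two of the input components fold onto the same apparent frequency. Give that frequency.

fs/2 = 9.7 kHz.
70.7 kHz mod fs = 12.5 kHz.
12.5 kHz > fs/2 = 9.7 kHz, folds to fs − 12.5 kHz = 6.9 kHz.
19.8 kHz mod fs = 0.4 kHz.
0.4 kHz ≤ fs/2 = 9.7 kHz, appears at 0.4 kHz.
66.6 kHz mod fs = 8.4 kHz.
8.4 kHz ≤ fs/2 = 9.7 kHz, appears at 8.4 kHz.
27.8 kHz mod fs = 8.4 kHz.
8.4 kHz ≤ fs/2 = 9.7 kHz, appears at 8.4 kHz.
38.6 kHz mod fs = 19.2 kHz.
19.2 kHz > fs/2 = 9.7 kHz, folds to fs − 19.2 kHz = 0.2 kHz.
27.8 kHz and 66.6 kHz both map to 8.4 kHz.

8.4 kHz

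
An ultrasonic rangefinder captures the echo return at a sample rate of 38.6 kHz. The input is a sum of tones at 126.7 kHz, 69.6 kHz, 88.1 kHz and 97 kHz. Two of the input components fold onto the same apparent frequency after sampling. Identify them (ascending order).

fs/2 = 19.3 kHz.
126.7 kHz mod fs = 10.9 kHz.
10.9 kHz ≤ fs/2 = 19.3 kHz, appears at 10.9 kHz.
69.6 kHz mod fs = 31 kHz.
31 kHz > fs/2 = 19.3 kHz, folds to fs − 31 kHz = 7.6 kHz.
88.1 kHz mod fs = 10.9 kHz.
10.9 kHz ≤ fs/2 = 19.3 kHz, appears at 10.9 kHz.
97 kHz mod fs = 19.8 kHz.
19.8 kHz > fs/2 = 19.3 kHz, folds to fs − 19.8 kHz = 18.8 kHz.
88.1 kHz and 126.7 kHz both map to 10.9 kHz.

88.1 kHz, 126.7 kHz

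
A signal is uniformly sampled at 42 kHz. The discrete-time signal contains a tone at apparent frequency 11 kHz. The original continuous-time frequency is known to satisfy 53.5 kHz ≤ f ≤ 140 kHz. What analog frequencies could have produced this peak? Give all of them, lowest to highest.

Frequencies that alias to 11 kHz are k·fs ± 11 kHz for integer k ≥ 0.
k=0: 11 kHz.
k=1: 31 kHz, 53 kHz.
k=2: 73 kHz, 95 kHz.
k=3: 115 kHz, 137 kHz.
k=4: 157 kHz, 179 kHz.
Within [53.5 kHz, 140 kHz]: 73 kHz, 95 kHz, 115 kHz, 137 kHz.

73 kHz, 95 kHz, 115 kHz, 137 kHz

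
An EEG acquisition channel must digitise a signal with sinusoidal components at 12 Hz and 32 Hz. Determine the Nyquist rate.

64 Hz

Highest-frequency component: 32 Hz.
Nyquist rate = 2 × 32 Hz = 64 Hz.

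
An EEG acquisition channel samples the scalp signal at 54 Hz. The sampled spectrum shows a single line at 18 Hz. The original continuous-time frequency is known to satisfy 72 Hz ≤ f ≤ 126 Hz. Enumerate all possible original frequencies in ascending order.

Frequencies that alias to 18 Hz are k·fs ± 18 Hz for integer k ≥ 0.
k=0: 18 Hz.
k=1: 36 Hz, 72 Hz.
k=2: 90 Hz, 126 Hz.
k=3: 144 Hz, 180 Hz.
Within [72 Hz, 126 Hz]: 72 Hz, 90 Hz, 126 Hz.

72 Hz, 90 Hz, 126 Hz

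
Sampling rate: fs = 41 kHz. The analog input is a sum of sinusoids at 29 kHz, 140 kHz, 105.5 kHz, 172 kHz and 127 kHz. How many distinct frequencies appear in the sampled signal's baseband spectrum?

fs/2 = 20.5 kHz.
29 kHz > fs/2 = 20.5 kHz, folds to fs − 29 kHz = 12 kHz.
140 kHz mod fs = 17 kHz.
17 kHz ≤ fs/2 = 20.5 kHz, appears at 17 kHz.
105.5 kHz mod fs = 23.5 kHz.
23.5 kHz > fs/2 = 20.5 kHz, folds to fs − 23.5 kHz = 17.5 kHz.
172 kHz mod fs = 8 kHz.
8 kHz ≤ fs/2 = 20.5 kHz, appears at 8 kHz.
127 kHz mod fs = 4 kHz.
4 kHz ≤ fs/2 = 20.5 kHz, appears at 4 kHz.
Distinct values: {4 kHz, 8 kHz, 12 kHz, 17 kHz, 17.5 kHz} → 5.

5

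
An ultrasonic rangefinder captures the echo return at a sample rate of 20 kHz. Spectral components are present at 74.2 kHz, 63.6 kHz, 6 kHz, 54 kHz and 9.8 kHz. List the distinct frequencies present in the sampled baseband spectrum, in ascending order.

fs/2 = 10 kHz.
74.2 kHz mod fs = 14.2 kHz.
14.2 kHz > fs/2 = 10 kHz, folds to fs − 14.2 kHz = 5.8 kHz.
63.6 kHz mod fs = 3.6 kHz.
3.6 kHz ≤ fs/2 = 10 kHz, appears at 3.6 kHz.
6 kHz ≤ fs/2 = 10 kHz, passes unchanged.
54 kHz mod fs = 14 kHz.
14 kHz > fs/2 = 10 kHz, folds to fs − 14 kHz = 6 kHz.
9.8 kHz ≤ fs/2 = 10 kHz, passes unchanged.
Distinct values: {3.6 kHz, 5.8 kHz, 6 kHz, 9.8 kHz}.

3.6 kHz, 5.8 kHz, 6 kHz, 9.8 kHz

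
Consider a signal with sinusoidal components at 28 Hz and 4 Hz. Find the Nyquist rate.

Highest-frequency component: 28 Hz.
Nyquist rate = 2 × 28 Hz = 56 Hz.

56 Hz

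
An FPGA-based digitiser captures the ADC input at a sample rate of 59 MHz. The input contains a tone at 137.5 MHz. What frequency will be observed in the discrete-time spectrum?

19.5 MHz

137.5 MHz mod fs = 19.5 MHz.
19.5 MHz ≤ fs/2 = 29.5 MHz, appears at 19.5 MHz.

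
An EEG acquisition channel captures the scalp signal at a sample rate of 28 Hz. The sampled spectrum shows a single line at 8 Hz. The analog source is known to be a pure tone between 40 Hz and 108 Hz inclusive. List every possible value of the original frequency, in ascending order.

Frequencies that alias to 8 Hz are k·fs ± 8 Hz for integer k ≥ 0.
k=0: 8 Hz.
k=1: 20 Hz, 36 Hz.
k=2: 48 Hz, 64 Hz.
k=3: 76 Hz, 92 Hz.
k=4: 104 Hz, 120 Hz.
k=5: 132 Hz, 148 Hz.
Within [40 Hz, 108 Hz]: 48 Hz, 64 Hz, 76 Hz, 92 Hz, 104 Hz.

48 Hz, 64 Hz, 76 Hz, 92 Hz, 104 Hz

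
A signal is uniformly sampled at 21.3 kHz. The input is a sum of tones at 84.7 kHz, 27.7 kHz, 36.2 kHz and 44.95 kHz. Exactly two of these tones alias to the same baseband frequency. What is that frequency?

fs/2 = 10.65 kHz.
84.7 kHz mod fs = 20.8 kHz.
20.8 kHz > fs/2 = 10.65 kHz, folds to fs − 20.8 kHz = 0.5 kHz.
27.7 kHz mod fs = 6.4 kHz.
6.4 kHz ≤ fs/2 = 10.65 kHz, appears at 6.4 kHz.
36.2 kHz mod fs = 14.9 kHz.
14.9 kHz > fs/2 = 10.65 kHz, folds to fs − 14.9 kHz = 6.4 kHz.
44.95 kHz mod fs = 2.35 kHz.
2.35 kHz ≤ fs/2 = 10.65 kHz, appears at 2.35 kHz.
27.7 kHz and 36.2 kHz both map to 6.4 kHz.

6.4 kHz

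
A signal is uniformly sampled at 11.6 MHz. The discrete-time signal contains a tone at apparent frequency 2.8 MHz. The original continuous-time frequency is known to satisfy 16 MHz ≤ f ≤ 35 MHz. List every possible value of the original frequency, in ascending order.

Frequencies that alias to 2.8 MHz are k·fs ± 2.8 MHz for integer k ≥ 0.
k=0: 2.8 MHz.
k=1: 8.8 MHz, 14.4 MHz.
k=2: 20.4 MHz, 26 MHz.
k=3: 32 MHz, 37.6 MHz.
k=4: 43.6 MHz, 49.2 MHz.
Within [16 MHz, 35 MHz]: 20.4 MHz, 26 MHz, 32 MHz.

20.4 MHz, 26 MHz, 32 MHz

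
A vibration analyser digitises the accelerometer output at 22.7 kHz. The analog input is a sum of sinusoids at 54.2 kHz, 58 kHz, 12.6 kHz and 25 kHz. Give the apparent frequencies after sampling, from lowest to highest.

fs/2 = 11.35 kHz.
54.2 kHz mod fs = 8.8 kHz.
8.8 kHz ≤ fs/2 = 11.35 kHz, appears at 8.8 kHz.
58 kHz mod fs = 12.6 kHz.
12.6 kHz > fs/2 = 11.35 kHz, folds to fs − 12.6 kHz = 10.1 kHz.
12.6 kHz > fs/2 = 11.35 kHz, folds to fs − 12.6 kHz = 10.1 kHz.
25 kHz mod fs = 2.3 kHz.
2.3 kHz ≤ fs/2 = 11.35 kHz, appears at 2.3 kHz.
Distinct values: {2.3 kHz, 8.8 kHz, 10.1 kHz}.

2.3 kHz, 8.8 kHz, 10.1 kHz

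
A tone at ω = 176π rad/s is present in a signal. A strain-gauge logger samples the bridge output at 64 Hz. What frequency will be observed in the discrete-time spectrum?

24 Hz

ω = 176π rad/s → f = ω/(2π) = 88 Hz.
88 Hz mod fs = 24 Hz.
24 Hz ≤ fs/2 = 32 Hz, appears at 24 Hz.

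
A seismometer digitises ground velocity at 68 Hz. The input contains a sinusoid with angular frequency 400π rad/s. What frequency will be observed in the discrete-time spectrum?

4 Hz

ω = 400π rad/s → f = ω/(2π) = 200 Hz.
200 Hz mod fs = 64 Hz.
64 Hz > fs/2 = 34 Hz, folds to fs − 64 Hz = 4 Hz.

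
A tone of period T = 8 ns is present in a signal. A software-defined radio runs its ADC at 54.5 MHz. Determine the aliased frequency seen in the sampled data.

T = 8 ns → f = 1/T = 125 MHz.
125 MHz mod fs = 16 MHz.
16 MHz ≤ fs/2 = 27.25 MHz, appears at 16 MHz.

16 MHz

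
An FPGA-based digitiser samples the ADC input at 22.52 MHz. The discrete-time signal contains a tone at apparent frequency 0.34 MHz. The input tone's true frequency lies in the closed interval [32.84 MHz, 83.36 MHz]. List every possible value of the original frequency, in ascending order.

Frequencies that alias to 0.34 MHz are k·fs ± 0.34 MHz for integer k ≥ 0.
k=0: 0.34 MHz.
k=1: 22.18 MHz, 22.86 MHz.
k=2: 44.7 MHz, 45.38 MHz.
k=3: 67.22 MHz, 67.9 MHz.
k=4: 89.74 MHz, 90.42 MHz.
Within [32.84 MHz, 83.36 MHz]: 44.7 MHz, 45.38 MHz, 67.22 MHz, 67.9 MHz.

44.7 MHz, 45.38 MHz, 67.22 MHz, 67.9 MHz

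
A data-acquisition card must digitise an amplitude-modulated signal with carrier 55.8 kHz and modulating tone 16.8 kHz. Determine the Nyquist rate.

AM sidebands sit at fc ± fm = 39 kHz and 72.6 kHz.
Highest-frequency component: 72.6 kHz.
Nyquist rate = 2 × 72.6 kHz = 145.2 kHz.

145.2 kHz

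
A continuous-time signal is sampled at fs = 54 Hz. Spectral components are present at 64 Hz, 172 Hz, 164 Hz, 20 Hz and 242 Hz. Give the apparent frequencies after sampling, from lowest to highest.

fs/2 = 27 Hz.
64 Hz mod fs = 10 Hz.
10 Hz ≤ fs/2 = 27 Hz, appears at 10 Hz.
172 Hz mod fs = 10 Hz.
10 Hz ≤ fs/2 = 27 Hz, appears at 10 Hz.
164 Hz mod fs = 2 Hz.
2 Hz ≤ fs/2 = 27 Hz, appears at 2 Hz.
20 Hz ≤ fs/2 = 27 Hz, passes unchanged.
242 Hz mod fs = 26 Hz.
26 Hz ≤ fs/2 = 27 Hz, appears at 26 Hz.
Distinct values: {2 Hz, 10 Hz, 20 Hz, 26 Hz}.

2 Hz, 10 Hz, 20 Hz, 26 Hz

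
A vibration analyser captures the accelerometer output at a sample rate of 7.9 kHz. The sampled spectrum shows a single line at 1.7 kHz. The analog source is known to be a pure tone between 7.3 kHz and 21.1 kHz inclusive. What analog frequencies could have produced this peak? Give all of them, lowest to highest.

9.6 kHz, 14.1 kHz, 17.5 kHz

Frequencies that alias to 1.7 kHz are k·fs ± 1.7 kHz for integer k ≥ 0.
k=0: 1.7 kHz.
k=1: 6.2 kHz, 9.6 kHz.
k=2: 14.1 kHz, 17.5 kHz.
k=3: 22 kHz, 25.4 kHz.
Within [7.3 kHz, 21.1 kHz]: 9.6 kHz, 14.1 kHz, 17.5 kHz.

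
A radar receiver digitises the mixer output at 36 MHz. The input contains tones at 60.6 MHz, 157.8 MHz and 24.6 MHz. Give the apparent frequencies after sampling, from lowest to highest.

fs/2 = 18 MHz.
60.6 MHz mod fs = 24.6 MHz.
24.6 MHz > fs/2 = 18 MHz, folds to fs − 24.6 MHz = 11.4 MHz.
157.8 MHz mod fs = 13.8 MHz.
13.8 MHz ≤ fs/2 = 18 MHz, appears at 13.8 MHz.
24.6 MHz > fs/2 = 18 MHz, folds to fs − 24.6 MHz = 11.4 MHz.
Distinct values: {11.4 MHz, 13.8 MHz}.

11.4 MHz, 13.8 MHz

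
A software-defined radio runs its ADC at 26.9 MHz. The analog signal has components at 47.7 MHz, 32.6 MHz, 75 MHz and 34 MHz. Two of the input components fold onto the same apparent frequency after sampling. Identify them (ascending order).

fs/2 = 13.45 MHz.
47.7 MHz mod fs = 20.8 MHz.
20.8 MHz > fs/2 = 13.45 MHz, folds to fs − 20.8 MHz = 6.1 MHz.
32.6 MHz mod fs = 5.7 MHz.
5.7 MHz ≤ fs/2 = 13.45 MHz, appears at 5.7 MHz.
75 MHz mod fs = 21.2 MHz.
21.2 MHz > fs/2 = 13.45 MHz, folds to fs − 21.2 MHz = 5.7 MHz.
34 MHz mod fs = 7.1 MHz.
7.1 MHz ≤ fs/2 = 13.45 MHz, appears at 7.1 MHz.
32.6 MHz and 75 MHz both map to 5.7 MHz.

32.6 MHz, 75 MHz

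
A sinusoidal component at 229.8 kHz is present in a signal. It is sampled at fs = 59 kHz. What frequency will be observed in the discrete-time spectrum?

229.8 kHz mod fs = 52.8 kHz.
52.8 kHz > fs/2 = 29.5 kHz, folds to fs − 52.8 kHz = 6.2 kHz.

6.2 kHz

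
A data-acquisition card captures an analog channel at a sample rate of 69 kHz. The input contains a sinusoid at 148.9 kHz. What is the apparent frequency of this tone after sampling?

10.9 kHz

148.9 kHz mod fs = 10.9 kHz.
10.9 kHz ≤ fs/2 = 34.5 kHz, appears at 10.9 kHz.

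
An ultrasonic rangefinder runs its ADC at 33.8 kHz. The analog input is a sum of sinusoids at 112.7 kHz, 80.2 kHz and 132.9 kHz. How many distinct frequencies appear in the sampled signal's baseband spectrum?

fs/2 = 16.9 kHz.
112.7 kHz mod fs = 11.3 kHz.
11.3 kHz ≤ fs/2 = 16.9 kHz, appears at 11.3 kHz.
80.2 kHz mod fs = 12.6 kHz.
12.6 kHz ≤ fs/2 = 16.9 kHz, appears at 12.6 kHz.
132.9 kHz mod fs = 31.5 kHz.
31.5 kHz > fs/2 = 16.9 kHz, folds to fs − 31.5 kHz = 2.3 kHz.
Distinct values: {2.3 kHz, 11.3 kHz, 12.6 kHz} → 3.

3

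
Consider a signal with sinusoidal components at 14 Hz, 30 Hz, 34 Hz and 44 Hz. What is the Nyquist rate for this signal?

88 Hz

Highest-frequency component: 44 Hz.
Nyquist rate = 2 × 44 Hz = 88 Hz.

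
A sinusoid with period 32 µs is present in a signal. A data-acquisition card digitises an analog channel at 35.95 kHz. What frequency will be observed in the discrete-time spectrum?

4.7 kHz

T = 32 µs → f = 1/T = 31.25 kHz.
31.25 kHz > fs/2 = 17.975 kHz, folds to fs − 31.25 kHz = 4.7 kHz.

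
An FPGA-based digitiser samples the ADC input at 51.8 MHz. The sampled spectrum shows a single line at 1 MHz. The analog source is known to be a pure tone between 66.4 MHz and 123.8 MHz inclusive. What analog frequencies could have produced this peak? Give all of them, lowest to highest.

102.6 MHz, 104.6 MHz

Frequencies that alias to 1 MHz are k·fs ± 1 MHz for integer k ≥ 0.
k=0: 1 MHz.
k=1: 50.8 MHz, 52.8 MHz.
k=2: 102.6 MHz, 104.6 MHz.
k=3: 154.4 MHz, 156.4 MHz.
Within [66.4 MHz, 123.8 MHz]: 102.6 MHz, 104.6 MHz.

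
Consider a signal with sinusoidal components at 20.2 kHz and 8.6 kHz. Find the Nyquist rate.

Highest-frequency component: 20.2 kHz.
Nyquist rate = 2 × 20.2 kHz = 40.4 kHz.

40.4 kHz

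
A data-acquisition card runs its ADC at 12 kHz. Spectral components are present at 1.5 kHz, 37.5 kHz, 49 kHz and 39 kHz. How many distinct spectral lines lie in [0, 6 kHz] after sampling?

3

fs/2 = 6 kHz.
1.5 kHz ≤ fs/2 = 6 kHz, passes unchanged.
37.5 kHz mod fs = 1.5 kHz.
1.5 kHz ≤ fs/2 = 6 kHz, appears at 1.5 kHz.
49 kHz mod fs = 1 kHz.
1 kHz ≤ fs/2 = 6 kHz, appears at 1 kHz.
39 kHz mod fs = 3 kHz.
3 kHz ≤ fs/2 = 6 kHz, appears at 3 kHz.
Distinct values: {1 kHz, 1.5 kHz, 3 kHz} → 3.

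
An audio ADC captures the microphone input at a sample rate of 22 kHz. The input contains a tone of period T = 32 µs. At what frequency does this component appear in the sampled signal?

T = 32 µs → f = 1/T = 31.25 kHz.
31.25 kHz mod fs = 9.25 kHz.
9.25 kHz ≤ fs/2 = 11 kHz, appears at 9.25 kHz.

9.25 kHz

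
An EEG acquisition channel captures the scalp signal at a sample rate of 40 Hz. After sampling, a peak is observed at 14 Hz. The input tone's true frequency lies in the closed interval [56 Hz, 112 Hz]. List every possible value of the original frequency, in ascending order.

Frequencies that alias to 14 Hz are k·fs ± 14 Hz for integer k ≥ 0.
k=0: 14 Hz.
k=1: 26 Hz, 54 Hz.
k=2: 66 Hz, 94 Hz.
k=3: 106 Hz, 134 Hz.
k=4: 146 Hz, 174 Hz.
Within [56 Hz, 112 Hz]: 66 Hz, 94 Hz, 106 Hz.

66 Hz, 94 Hz, 106 Hz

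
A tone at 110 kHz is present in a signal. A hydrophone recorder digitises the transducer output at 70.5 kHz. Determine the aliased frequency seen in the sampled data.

31 kHz

110 kHz mod fs = 39.5 kHz.
39.5 kHz > fs/2 = 35.25 kHz, folds to fs − 39.5 kHz = 31 kHz.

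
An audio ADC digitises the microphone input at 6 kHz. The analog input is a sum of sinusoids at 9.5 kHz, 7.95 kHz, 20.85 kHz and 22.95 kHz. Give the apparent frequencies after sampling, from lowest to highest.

fs/2 = 3 kHz.
9.5 kHz mod fs = 3.5 kHz.
3.5 kHz > fs/2 = 3 kHz, folds to fs − 3.5 kHz = 2.5 kHz.
7.95 kHz mod fs = 1.95 kHz.
1.95 kHz ≤ fs/2 = 3 kHz, appears at 1.95 kHz.
20.85 kHz mod fs = 2.85 kHz.
2.85 kHz ≤ fs/2 = 3 kHz, appears at 2.85 kHz.
22.95 kHz mod fs = 4.95 kHz.
4.95 kHz > fs/2 = 3 kHz, folds to fs − 4.95 kHz = 1.05 kHz.
Distinct values: {1.05 kHz, 1.95 kHz, 2.5 kHz, 2.85 kHz}.

1.05 kHz, 1.95 kHz, 2.5 kHz, 2.85 kHz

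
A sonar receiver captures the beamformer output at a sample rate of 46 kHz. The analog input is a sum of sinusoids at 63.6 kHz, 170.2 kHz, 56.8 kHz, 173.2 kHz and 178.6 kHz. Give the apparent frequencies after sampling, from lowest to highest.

5.4 kHz, 10.8 kHz, 13.8 kHz, 17.6 kHz

fs/2 = 23 kHz.
63.6 kHz mod fs = 17.6 kHz.
17.6 kHz ≤ fs/2 = 23 kHz, appears at 17.6 kHz.
170.2 kHz mod fs = 32.2 kHz.
32.2 kHz > fs/2 = 23 kHz, folds to fs − 32.2 kHz = 13.8 kHz.
56.8 kHz mod fs = 10.8 kHz.
10.8 kHz ≤ fs/2 = 23 kHz, appears at 10.8 kHz.
173.2 kHz mod fs = 35.2 kHz.
35.2 kHz > fs/2 = 23 kHz, folds to fs − 35.2 kHz = 10.8 kHz.
178.6 kHz mod fs = 40.6 kHz.
40.6 kHz > fs/2 = 23 kHz, folds to fs − 40.6 kHz = 5.4 kHz.
Distinct values: {5.4 kHz, 10.8 kHz, 13.8 kHz, 17.6 kHz}.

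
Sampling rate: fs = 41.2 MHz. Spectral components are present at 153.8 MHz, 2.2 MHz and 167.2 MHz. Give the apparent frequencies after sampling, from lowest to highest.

fs/2 = 20.6 MHz.
153.8 MHz mod fs = 30.2 MHz.
30.2 MHz > fs/2 = 20.6 MHz, folds to fs − 30.2 MHz = 11 MHz.
2.2 MHz ≤ fs/2 = 20.6 MHz, passes unchanged.
167.2 MHz mod fs = 2.4 MHz.
2.4 MHz ≤ fs/2 = 20.6 MHz, appears at 2.4 MHz.
Distinct values: {2.2 MHz, 2.4 MHz, 11 MHz}.

2.2 MHz, 2.4 MHz, 11 MHz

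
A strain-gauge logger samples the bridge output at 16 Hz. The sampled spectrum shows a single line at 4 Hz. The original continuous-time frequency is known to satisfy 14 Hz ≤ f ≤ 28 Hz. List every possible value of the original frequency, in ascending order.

Frequencies that alias to 4 Hz are k·fs ± 4 Hz for integer k ≥ 0.
k=0: 4 Hz.
k=1: 12 Hz, 20 Hz.
k=2: 28 Hz, 36 Hz.
k=3: 44 Hz, 52 Hz.
Within [14 Hz, 28 Hz]: 20 Hz, 28 Hz.

20 Hz, 28 Hz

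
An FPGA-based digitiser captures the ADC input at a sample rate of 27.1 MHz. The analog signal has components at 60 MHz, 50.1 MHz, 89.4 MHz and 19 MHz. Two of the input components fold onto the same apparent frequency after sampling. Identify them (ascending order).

fs/2 = 13.55 MHz.
60 MHz mod fs = 5.8 MHz.
5.8 MHz ≤ fs/2 = 13.55 MHz, appears at 5.8 MHz.
50.1 MHz mod fs = 23 MHz.
23 MHz > fs/2 = 13.55 MHz, folds to fs − 23 MHz = 4.1 MHz.
89.4 MHz mod fs = 8.1 MHz.
8.1 MHz ≤ fs/2 = 13.55 MHz, appears at 8.1 MHz.
19 MHz > fs/2 = 13.55 MHz, folds to fs − 19 MHz = 8.1 MHz.
19 MHz and 89.4 MHz both map to 8.1 MHz.

19 MHz, 89.4 MHz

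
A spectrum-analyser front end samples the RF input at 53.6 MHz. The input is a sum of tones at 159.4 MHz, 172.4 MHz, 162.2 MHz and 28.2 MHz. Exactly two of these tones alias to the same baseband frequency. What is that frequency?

1.4 MHz

fs/2 = 26.8 MHz.
159.4 MHz mod fs = 52.2 MHz.
52.2 MHz > fs/2 = 26.8 MHz, folds to fs − 52.2 MHz = 1.4 MHz.
172.4 MHz mod fs = 11.6 MHz.
11.6 MHz ≤ fs/2 = 26.8 MHz, appears at 11.6 MHz.
162.2 MHz mod fs = 1.4 MHz.
1.4 MHz ≤ fs/2 = 26.8 MHz, appears at 1.4 MHz.
28.2 MHz > fs/2 = 26.8 MHz, folds to fs − 28.2 MHz = 25.4 MHz.
159.4 MHz and 162.2 MHz both map to 1.4 MHz.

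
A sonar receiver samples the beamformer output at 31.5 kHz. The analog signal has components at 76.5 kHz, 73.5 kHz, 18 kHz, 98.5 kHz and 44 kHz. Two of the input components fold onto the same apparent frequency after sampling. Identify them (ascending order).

fs/2 = 15.75 kHz.
76.5 kHz mod fs = 13.5 kHz.
13.5 kHz ≤ fs/2 = 15.75 kHz, appears at 13.5 kHz.
73.5 kHz mod fs = 10.5 kHz.
10.5 kHz ≤ fs/2 = 15.75 kHz, appears at 10.5 kHz.
18 kHz > fs/2 = 15.75 kHz, folds to fs − 18 kHz = 13.5 kHz.
98.5 kHz mod fs = 4 kHz.
4 kHz ≤ fs/2 = 15.75 kHz, appears at 4 kHz.
44 kHz mod fs = 12.5 kHz.
12.5 kHz ≤ fs/2 = 15.75 kHz, appears at 12.5 kHz.
18 kHz and 76.5 kHz both map to 13.5 kHz.

18 kHz, 76.5 kHz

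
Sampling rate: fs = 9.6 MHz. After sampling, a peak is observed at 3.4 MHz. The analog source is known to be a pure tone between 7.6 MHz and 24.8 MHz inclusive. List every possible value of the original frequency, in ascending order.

Frequencies that alias to 3.4 MHz are k·fs ± 3.4 MHz for integer k ≥ 0.
k=0: 3.4 MHz.
k=1: 6.2 MHz, 13 MHz.
k=2: 15.8 MHz, 22.6 MHz.
k=3: 25.4 MHz, 32.2 MHz.
Within [7.6 MHz, 24.8 MHz]: 13 MHz, 15.8 MHz, 22.6 MHz.

13 MHz, 15.8 MHz, 22.6 MHz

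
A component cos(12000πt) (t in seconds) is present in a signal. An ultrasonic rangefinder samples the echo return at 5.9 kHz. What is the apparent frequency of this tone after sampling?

ω = 12000π rad/s → f = ω/(2π) = 6000 Hz = 6 kHz.
6 kHz mod fs = 0.1 kHz.
0.1 kHz ≤ fs/2 = 2.95 kHz, appears at 0.1 kHz.

0.1 kHz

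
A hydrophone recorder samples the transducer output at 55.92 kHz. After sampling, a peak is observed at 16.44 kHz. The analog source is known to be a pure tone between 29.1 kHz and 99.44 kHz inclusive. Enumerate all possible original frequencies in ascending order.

39.48 kHz, 72.36 kHz, 95.4 kHz

Frequencies that alias to 16.44 kHz are k·fs ± 16.44 kHz for integer k ≥ 0.
k=0: 16.44 kHz.
k=1: 39.48 kHz, 72.36 kHz.
k=2: 95.4 kHz, 128.28 kHz.
k=3: 151.32 kHz, 184.2 kHz.
Within [29.1 kHz, 99.44 kHz]: 39.48 kHz, 72.36 kHz, 95.4 kHz.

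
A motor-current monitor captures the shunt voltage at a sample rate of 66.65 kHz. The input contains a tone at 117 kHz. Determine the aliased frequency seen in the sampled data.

117 kHz mod fs = 50.35 kHz.
50.35 kHz > fs/2 = 33.325 kHz, folds to fs − 50.35 kHz = 16.3 kHz.

16.3 kHz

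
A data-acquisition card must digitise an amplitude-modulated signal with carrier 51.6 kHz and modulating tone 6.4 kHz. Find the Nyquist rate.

116 kHz

AM sidebands sit at fc ± fm = 45.2 kHz and 58 kHz.
Highest-frequency component: 58 kHz.
Nyquist rate = 2 × 58 kHz = 116 kHz.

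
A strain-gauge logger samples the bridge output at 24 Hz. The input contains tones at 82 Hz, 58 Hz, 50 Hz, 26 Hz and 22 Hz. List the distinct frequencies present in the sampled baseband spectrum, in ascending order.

2 Hz, 10 Hz

fs/2 = 12 Hz.
82 Hz mod fs = 10 Hz.
10 Hz ≤ fs/2 = 12 Hz, appears at 10 Hz.
58 Hz mod fs = 10 Hz.
10 Hz ≤ fs/2 = 12 Hz, appears at 10 Hz.
50 Hz mod fs = 2 Hz.
2 Hz ≤ fs/2 = 12 Hz, appears at 2 Hz.
26 Hz mod fs = 2 Hz.
2 Hz ≤ fs/2 = 12 Hz, appears at 2 Hz.
22 Hz > fs/2 = 12 Hz, folds to fs − 22 Hz = 2 Hz.
Distinct values: {2 Hz, 10 Hz}.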